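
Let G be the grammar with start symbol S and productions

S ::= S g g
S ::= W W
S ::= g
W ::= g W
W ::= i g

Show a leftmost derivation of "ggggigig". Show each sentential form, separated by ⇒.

S ⇒ WW   [S ::= W W]
WW ⇒ gWW   [W ::= g W]
gWW ⇒ ggWW   [W ::= g W]
ggWW ⇒ gggWW   [W ::= g W]
gggWW ⇒ ggggWW   [W ::= g W]
ggggWW ⇒ ggggigW   [W ::= i g]
ggggigW ⇒ ggggigig   [W ::= i g]

S⇒WW⇒gWW⇒ggWW⇒gggWW⇒ggggWW⇒ggggigW⇒ggggigig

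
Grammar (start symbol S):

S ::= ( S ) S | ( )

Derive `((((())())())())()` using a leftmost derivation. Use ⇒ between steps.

S ⇒ (S)S   [S ::= ( S ) S]
(S)S ⇒ ((S)S)S   [S ::= ( S ) S]
((S)S)S ⇒ (((S)S)S)S   [S ::= ( S ) S]
(((S)S)S)S ⇒ ((((S)S)S)S)S   [S ::= ( S ) S]
((((S)S)S)S)S ⇒ ((((())S)S)S)S   [S ::= ( )]
((((())S)S)S)S ⇒ ((((())())S)S)S   [S ::= ( )]
((((())())S)S)S ⇒ ((((())())())S)S   [S ::= ( )]
((((())())())S)S ⇒ ((((())())())())S   [S ::= ( )]
((((())())())())S ⇒ ((((())())())())()   [S ::= ( )]

S ⇒ (S)S ⇒ ((S)S)S ⇒ (((S)S)S)S ⇒ ((((S)S)S)S)S ⇒ ((((())S)S)S)S ⇒ ((((())())S)S)S ⇒ ((((())())())S)S ⇒ ((((())())())())S ⇒ ((((())())())())()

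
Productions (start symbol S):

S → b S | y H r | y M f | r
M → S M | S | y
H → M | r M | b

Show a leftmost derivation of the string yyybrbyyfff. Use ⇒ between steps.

S⇒yMf⇒ySf⇒yyMff⇒yySMff⇒yyyHrMff⇒yyybrMff⇒yyybrSff⇒yyybrbSff⇒yyybrbyMfff⇒yyybrbyyfff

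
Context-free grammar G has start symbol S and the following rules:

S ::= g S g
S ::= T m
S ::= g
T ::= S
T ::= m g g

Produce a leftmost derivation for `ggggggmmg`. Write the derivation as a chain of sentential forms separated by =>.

S => gSg   [S ::= g S g]
gSg => gTmg   [S ::= T m]
gTmg => gSmg   [T ::= S]
gSmg => gTmmg   [S ::= T m]
gTmmg => gSmmg   [T ::= S]
gSmmg => ggSgmmg   [S ::= g S g]
ggSgmmg => gggSggmmg   [S ::= g S g]
gggSggmmg => ggggggmmg   [S ::= g]

S => gSg => gTmg => gSmg => gTmmg => gSmmg => ggSgmmg => gggSggmmg => ggggggmmg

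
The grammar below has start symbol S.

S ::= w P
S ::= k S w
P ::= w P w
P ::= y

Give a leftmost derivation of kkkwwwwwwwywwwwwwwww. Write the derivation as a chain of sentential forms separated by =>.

S => kSw => kkSww => kkkSwww => kkkwPwww => kkkwwPwwww => kkkwwwPwwwww => kkkwwwwPwwwwww => kkkwwwwwPwwwwwww => kkkwwwwwwPwwwwwwww => kkkwwwwwwwPwwwwwwwww => kkkwwwwwwwywwwwwwwww

S => kSw   [S ::= k S w]
kSw => kkSww   [S ::= k S w]
kkSww => kkkSwww   [S ::= k S w]
kkkSwww => kkkwPwww   [S ::= w P]
kkkwPwww => kkkwwPwwww   [P ::= w P w]
kkkwwPwwww => kkkwwwPwwwww   [P ::= w P w]
kkkwwwPwwwww => kkkwwwwPwwwwww   [P ::= w P w]
kkkwwwwPwwwwww => kkkwwwwwPwwwwwww   [P ::= w P w]
kkkwwwwwPwwwwwww => kkkwwwwwwPwwwwwwww   [P ::= w P w]
kkkwwwwwwPwwwwwwww => kkkwwwwwwwPwwwwwwwww   [P ::= w P w]
kkkwwwwwwwPwwwwwwwww => kkkwwwwwwwywwwwwwwww   [P ::= y]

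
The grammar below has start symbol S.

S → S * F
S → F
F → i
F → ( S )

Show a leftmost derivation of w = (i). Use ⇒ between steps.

S ⇒ F   [S → F]
F ⇒ (S)   [F → ( S )]
(S) ⇒ (F)   [S → F]
(F) ⇒ (i)   [F → i]

S⇒F⇒(S)⇒(F)⇒(i)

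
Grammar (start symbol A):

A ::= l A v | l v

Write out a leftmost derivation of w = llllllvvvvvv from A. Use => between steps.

A => lAv   [A ::= l A v]
lAv => llAvv   [A ::= l A v]
llAvv => lllAvvv   [A ::= l A v]
lllAvvv => llllAvvvv   [A ::= l A v]
llllAvvvv => lllllAvvvvv   [A ::= l A v]
lllllAvvvvv => llllllvvvvvv   [A ::= l v]

A => lAv => llAvv => lllAvvv => llllAvvvv => lllllAvvvvv => llllllvvvvvv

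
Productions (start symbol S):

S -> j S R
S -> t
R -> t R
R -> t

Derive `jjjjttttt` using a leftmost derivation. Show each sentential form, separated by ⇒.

S ⇒ jSR   [S -> j S R]
jSR ⇒ jjSRR   [S -> j S R]
jjSRR ⇒ jjjSRRR   [S -> j S R]
jjjSRRR ⇒ jjjjSRRRR   [S -> j S R]
jjjjSRRRR ⇒ jjjjtRRRR   [S -> t]
jjjjtRRRR ⇒ jjjjttRRR   [R -> t]
jjjjttRRR ⇒ jjjjtttRR   [R -> t]
jjjjtttRR ⇒ jjjjttttR   [R -> t]
jjjjttttR ⇒ jjjjttttt   [R -> t]

S⇒jSR⇒jjSRR⇒jjjSRRR⇒jjjjSRRRR⇒jjjjtRRRR⇒jjjjttRRR⇒jjjjtttRR⇒jjjjttttR⇒jjjjttttt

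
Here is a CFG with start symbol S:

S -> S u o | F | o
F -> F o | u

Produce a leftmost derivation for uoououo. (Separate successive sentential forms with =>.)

S => Suo => Suouo => Fuouo => Fououo => Foououo => uoououo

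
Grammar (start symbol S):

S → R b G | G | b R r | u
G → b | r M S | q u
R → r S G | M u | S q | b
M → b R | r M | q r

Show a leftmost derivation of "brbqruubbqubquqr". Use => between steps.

S => bRr => bSqr => bRbGqr => brSGbGqr => brRbGGbGqr => brMubGGbGqr => brbRubGGbGqr => brbMuubGGbGqr => brbqruubGGbGqr => brbqruubbGbGqr => brbqruubbqubGqr => brbqruubbqubquqr

S => bRr   [S → b R r]
bRr => bSqr   [R → S q]
bSqr => bRbGqr   [S → R b G]
bRbGqr => brSGbGqr   [R → r S G]
brSGbGqr => brRbGGbGqr   [S → R b G]
brRbGGbGqr => brMubGGbGqr   [R → M u]
brMubGGbGqr => brbRubGGbGqr   [M → b R]
brbRubGGbGqr => brbMuubGGbGqr   [R → M u]
brbMuubGGbGqr => brbqruubGGbGqr   [M → q r]
brbqruubGGbGqr => brbqruubbGbGqr   [G → b]
brbqruubbGbGqr => brbqruubbqubGqr   [G → q u]
brbqruubbqubGqr => brbqruubbqubquqr   [G → q u]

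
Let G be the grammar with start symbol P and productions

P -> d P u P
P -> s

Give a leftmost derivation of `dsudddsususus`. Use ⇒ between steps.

P ⇒ dPuP ⇒ dsuP ⇒ dsudPuP ⇒ dsuddPuPuP ⇒ dsudddPuPuPuP ⇒ dsudddsuPuPuP ⇒ dsudddsusuPuP ⇒ dsudddsususuP ⇒ dsudddsususus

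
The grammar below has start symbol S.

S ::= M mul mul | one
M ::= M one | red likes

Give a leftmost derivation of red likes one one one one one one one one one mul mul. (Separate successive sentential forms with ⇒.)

S ⇒ M mul mul ⇒ M one mul mul ⇒ M one one mul mul ⇒ M one one one mul mul ⇒ M one one one one mul mul ⇒ M one one one one one mul mul ⇒ M one one one one one one mul mul ⇒ M one one one one one one one mul mul ⇒ M one one one one one one one one mul mul ⇒ M one one one one one one one one one mul mul ⇒ red likes one one one one one one one one one mul mul

S ⇒ M mul mul   [S ::= M mul mul]
M mul mul ⇒ M one mul mul   [M ::= M one]
M one mul mul ⇒ M one one mul mul   [M ::= M one]
M one one mul mul ⇒ M one one one mul mul   [M ::= M one]
M one one one mul mul ⇒ M one one one one mul mul   [M ::= M one]
M one one one one mul mul ⇒ M one one one one one mul mul   [M ::= M one]
M one one one one one mul mul ⇒ M one one one one one one mul mul   [M ::= M one]
M one one one one one one mul mul ⇒ M one one one one one one one mul mul   [M ::= M one]
M one one one one one one one mul mul ⇒ M one one one one one one one one mul mul   [M ::= M one]
M one one one one one one one one mul mul ⇒ M one one one one one one one one one mul mul   [M ::= M one]
M one one one one one one one one one mul mul ⇒ red likes one one one one one one one one one mul mul   [M ::= red likes]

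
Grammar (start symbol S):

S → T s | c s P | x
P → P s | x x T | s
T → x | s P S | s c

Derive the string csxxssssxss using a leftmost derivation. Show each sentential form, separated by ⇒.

S ⇒ csP ⇒ csxxT ⇒ csxxsPS ⇒ csxxssS ⇒ csxxssTs ⇒ csxxsssPSs ⇒ csxxssssSs ⇒ csxxssssTss ⇒ csxxssssxss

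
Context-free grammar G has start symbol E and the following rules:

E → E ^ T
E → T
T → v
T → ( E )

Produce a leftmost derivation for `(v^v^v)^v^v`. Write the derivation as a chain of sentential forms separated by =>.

E => E^T => E^T^T => T^T^T => (E)^T^T => (E^T)^T^T => (E^T^T)^T^T => (T^T^T)^T^T => (v^T^T)^T^T => (v^v^T)^T^T => (v^v^v)^T^T => (v^v^v)^v^T => (v^v^v)^v^v

E => E^T   [E → E ^ T]
E^T => E^T^T   [E → E ^ T]
E^T^T => T^T^T   [E → T]
T^T^T => (E)^T^T   [T → ( E )]
(E)^T^T => (E^T)^T^T   [E → E ^ T]
(E^T)^T^T => (E^T^T)^T^T   [E → E ^ T]
(E^T^T)^T^T => (T^T^T)^T^T   [E → T]
(T^T^T)^T^T => (v^T^T)^T^T   [T → v]
(v^T^T)^T^T => (v^v^T)^T^T   [T → v]
(v^v^T)^T^T => (v^v^v)^T^T   [T → v]
(v^v^v)^T^T => (v^v^v)^v^T   [T → v]
(v^v^v)^v^T => (v^v^v)^v^v   [T → v]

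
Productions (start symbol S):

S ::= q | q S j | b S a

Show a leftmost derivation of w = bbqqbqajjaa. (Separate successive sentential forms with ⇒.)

S⇒bSa⇒bbSaa⇒bbqSjaa⇒bbqqSjjaa⇒bbqqbSajjaa⇒bbqqbqajjaa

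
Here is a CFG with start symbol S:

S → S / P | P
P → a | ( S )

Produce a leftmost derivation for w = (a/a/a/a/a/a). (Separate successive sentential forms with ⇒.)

S⇒P⇒(S)⇒(S/P)⇒(S/P/P)⇒(S/P/P/P)⇒(S/P/P/P/P)⇒(S/P/P/P/P/P)⇒(P/P/P/P/P/P)⇒(a/P/P/P/P/P)⇒(a/a/P/P/P/P)⇒(a/a/a/P/P/P)⇒(a/a/a/a/P/P)⇒(a/a/a/a/a/P)⇒(a/a/a/a/a/a)

S ⇒ P   [S → P]
P ⇒ (S)   [P → ( S )]
(S) ⇒ (S/P)   [S → S / P]
(S/P) ⇒ (S/P/P)   [S → S / P]
(S/P/P) ⇒ (S/P/P/P)   [S → S / P]
(S/P/P/P) ⇒ (S/P/P/P/P)   [S → S / P]
(S/P/P/P/P) ⇒ (S/P/P/P/P/P)   [S → S / P]
(S/P/P/P/P/P) ⇒ (P/P/P/P/P/P)   [S → P]
(P/P/P/P/P/P) ⇒ (a/P/P/P/P/P)   [P → a]
(a/P/P/P/P/P) ⇒ (a/a/P/P/P/P)   [P → a]
(a/a/P/P/P/P) ⇒ (a/a/a/P/P/P)   [P → a]
(a/a/a/P/P/P) ⇒ (a/a/a/a/P/P)   [P → a]
(a/a/a/a/P/P) ⇒ (a/a/a/a/a/P)   [P → a]
(a/a/a/a/a/P) ⇒ (a/a/a/a/a/a)   [P → a]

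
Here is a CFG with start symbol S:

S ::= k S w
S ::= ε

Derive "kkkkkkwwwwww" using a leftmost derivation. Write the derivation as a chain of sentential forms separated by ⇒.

S⇒kSw⇒kkSww⇒kkkSwww⇒kkkkSwwww⇒kkkkkSwwwww⇒kkkkkkSwwwwww⇒kkkkkkwwwwww

S ⇒ kSw   [S ::= k S w]
kSw ⇒ kkSww   [S ::= k S w]
kkSww ⇒ kkkSwww   [S ::= k S w]
kkkSwww ⇒ kkkkSwwww   [S ::= k S w]
kkkkSwwww ⇒ kkkkkSwwwww   [S ::= k S w]
kkkkkSwwwww ⇒ kkkkkkSwwwwww   [S ::= k S w]
kkkkkkSwwwwww ⇒ kkkkkkwwwwww   [S ::= ε]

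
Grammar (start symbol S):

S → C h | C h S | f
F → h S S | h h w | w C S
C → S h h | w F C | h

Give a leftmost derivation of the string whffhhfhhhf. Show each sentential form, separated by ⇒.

S ⇒ ChS   [S → C h S]
ChS ⇒ ShhhS   [C → S h h]
ShhhS ⇒ ChShhhS   [S → C h S]
ChShhhS ⇒ wFChShhhS   [C → w F C]
wFChShhhS ⇒ whSSChShhhS   [F → h S S]
whSSChShhhS ⇒ whfSChShhhS   [S → f]
whfSChShhhS ⇒ whffChShhhS   [S → f]
whffChShhhS ⇒ whffhhShhhS   [C → h]
whffhhShhhS ⇒ whffhhfhhhS   [S → f]
whffhhfhhhS ⇒ whffhhfhhhf   [S → f]

S⇒ChS⇒ShhhS⇒ChShhhS⇒wFChShhhS⇒whSSChShhhS⇒whfSChShhhS⇒whffChShhhS⇒whffhhShhhS⇒whffhhfhhhS⇒whffhhfhhhf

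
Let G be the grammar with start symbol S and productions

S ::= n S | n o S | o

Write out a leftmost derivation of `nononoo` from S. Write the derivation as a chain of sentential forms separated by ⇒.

S ⇒ noS   [S ::= n o S]
noS ⇒ nonoS   [S ::= n o S]
nonoS ⇒ nononoS   [S ::= n o S]
nononoS ⇒ nononoo   [S ::= o]

S⇒noS⇒nonoS⇒nononoS⇒nononoo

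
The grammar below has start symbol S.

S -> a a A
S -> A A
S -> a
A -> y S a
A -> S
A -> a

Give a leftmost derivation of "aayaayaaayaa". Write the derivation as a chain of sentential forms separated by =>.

S => aaA   [S -> a a A]
aaA => aaS   [A -> S]
aaS => aaAA   [S -> A A]
aaAA => aaySaA   [A -> y S a]
aaySaA => aayaaAaA   [S -> a a A]
aayaaAaA => aayaaySaaA   [A -> y S a]
aayaaySaaA => aayaayaaaA   [S -> a]
aayaayaaaA => aayaayaaaySa   [A -> y S a]
aayaayaaaySa => aayaayaaayaa   [S -> a]

S=>aaA=>aaS=>aaAA=>aaySaA=>aayaaAaA=>aayaaySaaA=>aayaayaaaA=>aayaayaaaySa=>aayaayaaayaa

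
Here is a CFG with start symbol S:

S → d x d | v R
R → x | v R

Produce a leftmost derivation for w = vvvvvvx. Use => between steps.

S => vR   [S → v R]
vR => vvR   [R → v R]
vvR => vvvR   [R → v R]
vvvR => vvvvR   [R → v R]
vvvvR => vvvvvR   [R → v R]
vvvvvR => vvvvvvR   [R → v R]
vvvvvvR => vvvvvvx   [R → x]

S => vR => vvR => vvvR => vvvvR => vvvvvR => vvvvvvR => vvvvvvx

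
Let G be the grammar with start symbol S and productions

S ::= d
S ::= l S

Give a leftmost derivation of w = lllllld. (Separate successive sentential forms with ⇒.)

S ⇒ lS   [S ::= l S]
lS ⇒ llS   [S ::= l S]
llS ⇒ lllS   [S ::= l S]
lllS ⇒ llllS   [S ::= l S]
llllS ⇒ lllllS   [S ::= l S]
lllllS ⇒ llllllS   [S ::= l S]
llllllS ⇒ lllllld   [S ::= d]

S ⇒ lS ⇒ llS ⇒ lllS ⇒ llllS ⇒ lllllS ⇒ llllllS ⇒ lllllld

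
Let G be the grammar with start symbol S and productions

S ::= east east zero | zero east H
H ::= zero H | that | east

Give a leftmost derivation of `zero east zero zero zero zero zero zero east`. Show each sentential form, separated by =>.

S => zero east H => zero east zero H => zero east zero zero H => zero east zero zero zero H => zero east zero zero zero zero H => zero east zero zero zero zero zero H => zero east zero zero zero zero zero zero H => zero east zero zero zero zero zero zero east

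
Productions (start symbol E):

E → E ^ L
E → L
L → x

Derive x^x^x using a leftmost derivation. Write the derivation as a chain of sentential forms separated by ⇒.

E⇒E^L⇒E^L^L⇒L^L^L⇒x^L^L⇒x^x^L⇒x^x^x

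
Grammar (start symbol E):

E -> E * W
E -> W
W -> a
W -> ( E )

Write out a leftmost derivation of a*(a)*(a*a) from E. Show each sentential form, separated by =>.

E => E*W => E*W*W => W*W*W => a*W*W => a*(E)*W => a*(W)*W => a*(a)*W => a*(a)*(E) => a*(a)*(E*W) => a*(a)*(W*W) => a*(a)*(a*W) => a*(a)*(a*a)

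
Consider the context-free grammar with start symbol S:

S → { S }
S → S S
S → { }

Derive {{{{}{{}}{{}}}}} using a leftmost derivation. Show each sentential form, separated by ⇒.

S ⇒ {S}   [S → { S }]
{S} ⇒ {{S}}   [S → { S }]
{{S}} ⇒ {{{S}}}   [S → { S }]
{{{S}}} ⇒ {{{SS}}}   [S → S S]
{{{SS}}} ⇒ {{{{}S}}}   [S → { }]
{{{{}S}}} ⇒ {{{{}SS}}}   [S → S S]
{{{{}SS}}} ⇒ {{{{}{S}S}}}   [S → { S }]
{{{{}{S}S}}} ⇒ {{{{}{{}}S}}}   [S → { }]
{{{{}{{}}S}}} ⇒ {{{{}{{}}{S}}}}   [S → { S }]
{{{{}{{}}{S}}}} ⇒ {{{{}{{}}{{}}}}}   [S → { }]

S ⇒ {S} ⇒ {{S}} ⇒ {{{S}}} ⇒ {{{SS}}} ⇒ {{{{}S}}} ⇒ {{{{}SS}}} ⇒ {{{{}{S}S}}} ⇒ {{{{}{{}}S}}} ⇒ {{{{}{{}}{S}}}} ⇒ {{{{}{{}}{{}}}}}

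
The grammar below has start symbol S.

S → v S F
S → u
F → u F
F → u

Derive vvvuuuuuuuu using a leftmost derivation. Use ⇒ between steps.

S ⇒ vSF ⇒ vvSFF ⇒ vvvSFFF ⇒ vvvuFFF ⇒ vvvuuFF ⇒ vvvuuuFF ⇒ vvvuuuuF ⇒ vvvuuuuuF ⇒ vvvuuuuuuF ⇒ vvvuuuuuuuF ⇒ vvvuuuuuuuu

S ⇒ vSF   [S → v S F]
vSF ⇒ vvSFF   [S → v S F]
vvSFF ⇒ vvvSFFF   [S → v S F]
vvvSFFF ⇒ vvvuFFF   [S → u]
vvvuFFF ⇒ vvvuuFF   [F → u]
vvvuuFF ⇒ vvvuuuFF   [F → u F]
vvvuuuFF ⇒ vvvuuuuF   [F → u]
vvvuuuuF ⇒ vvvuuuuuF   [F → u F]
vvvuuuuuF ⇒ vvvuuuuuuF   [F → u F]
vvvuuuuuuF ⇒ vvvuuuuuuuF   [F → u F]
vvvuuuuuuuF ⇒ vvvuuuuuuuu   [F → u]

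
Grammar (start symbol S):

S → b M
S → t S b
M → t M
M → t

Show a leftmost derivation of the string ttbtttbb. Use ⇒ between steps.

S ⇒ tSb ⇒ ttSbb ⇒ ttbMbb ⇒ ttbtMbb ⇒ ttbttMbb ⇒ ttbtttbb

S ⇒ tSb   [S → t S b]
tSb ⇒ ttSbb   [S → t S b]
ttSbb ⇒ ttbMbb   [S → b M]
ttbMbb ⇒ ttbtMbb   [M → t M]
ttbtMbb ⇒ ttbttMbb   [M → t M]
ttbttMbb ⇒ ttbtttbb   [M → t]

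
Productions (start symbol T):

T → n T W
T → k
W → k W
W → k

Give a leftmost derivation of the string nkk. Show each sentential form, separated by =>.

T => nTW => nkW => nkk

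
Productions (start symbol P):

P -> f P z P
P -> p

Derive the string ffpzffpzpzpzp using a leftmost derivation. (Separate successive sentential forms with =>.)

P => fPzP   [P -> f P z P]
fPzP => ffPzPzP   [P -> f P z P]
ffPzPzP => ffpzPzP   [P -> p]
ffpzPzP => ffpzfPzPzP   [P -> f P z P]
ffpzfPzPzP => ffpzffPzPzPzP   [P -> f P z P]
ffpzffPzPzPzP => ffpzffpzPzPzP   [P -> p]
ffpzffpzPzPzP => ffpzffpzpzPzP   [P -> p]
ffpzffpzpzPzP => ffpzffpzpzpzP   [P -> p]
ffpzffpzpzpzP => ffpzffpzpzpzp   [P -> p]

P => fPzP => ffPzPzP => ffpzPzP => ffpzfPzPzP => ffpzffPzPzPzP => ffpzffpzPzPzP => ffpzffpzpzPzP => ffpzffpzpzpzP => ffpzffpzpzpzp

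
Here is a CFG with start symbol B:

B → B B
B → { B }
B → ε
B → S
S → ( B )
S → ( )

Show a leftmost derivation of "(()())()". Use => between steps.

B => BB   [B → B B]
BB => BBB   [B → B B]
BBB => SBB   [B → S]
SBB => (B)BB   [S → ( B )]
(B)BB => (BB)BB   [B → B B]
(BB)BB => (SB)BB   [B → S]
(SB)BB => (()B)BB   [S → ( )]
(()B)BB => (()S)BB   [B → S]
(()S)BB => (()())BB   [S → ( )]
(()())BB => (()())B   [B → ε]
(()())B => (()())S   [B → S]
(()())S => (()())()   [S → ( )]

B => BB => BBB => SBB => (B)BB => (BB)BB => (SB)BB => (()B)BB => (()S)BB => (()())BB => (()())B => (()())S => (()())()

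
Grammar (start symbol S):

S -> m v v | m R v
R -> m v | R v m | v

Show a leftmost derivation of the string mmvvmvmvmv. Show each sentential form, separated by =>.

S => mRv   [S -> m R v]
mRv => mRvmv   [R -> R v m]
mRvmv => mRvmvmv   [R -> R v m]
mRvmvmv => mRvmvmvmv   [R -> R v m]
mRvmvmvmv => mmvvmvmvmv   [R -> m v]

S => mRv => mRvmv => mRvmvmv => mRvmvmvmv => mmvvmvmvmv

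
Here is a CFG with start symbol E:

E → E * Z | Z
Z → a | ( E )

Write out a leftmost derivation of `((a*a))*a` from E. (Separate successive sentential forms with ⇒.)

E ⇒ E*Z ⇒ Z*Z ⇒ (E)*Z ⇒ (Z)*Z ⇒ ((E))*Z ⇒ ((E*Z))*Z ⇒ ((Z*Z))*Z ⇒ ((a*Z))*Z ⇒ ((a*a))*Z ⇒ ((a*a))*a

E ⇒ E*Z   [E → E * Z]
E*Z ⇒ Z*Z   [E → Z]
Z*Z ⇒ (E)*Z   [Z → ( E )]
(E)*Z ⇒ (Z)*Z   [E → Z]
(Z)*Z ⇒ ((E))*Z   [Z → ( E )]
((E))*Z ⇒ ((E*Z))*Z   [E → E * Z]
((E*Z))*Z ⇒ ((Z*Z))*Z   [E → Z]
((Z*Z))*Z ⇒ ((a*Z))*Z   [Z → a]
((a*Z))*Z ⇒ ((a*a))*Z   [Z → a]
((a*a))*Z ⇒ ((a*a))*a   [Z → a]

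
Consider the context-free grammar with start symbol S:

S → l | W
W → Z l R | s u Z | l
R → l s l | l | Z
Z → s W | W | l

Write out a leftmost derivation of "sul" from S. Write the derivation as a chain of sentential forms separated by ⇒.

S⇒W⇒suZ⇒suW⇒sul

S ⇒ W   [S → W]
W ⇒ suZ   [W → s u Z]
suZ ⇒ suW   [Z → W]
suW ⇒ sul   [W → l]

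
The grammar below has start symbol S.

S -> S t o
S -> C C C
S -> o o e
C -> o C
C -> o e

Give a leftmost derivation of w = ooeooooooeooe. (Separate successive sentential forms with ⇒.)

S ⇒ CCC ⇒ oCCC ⇒ ooeCC ⇒ ooeoCC ⇒ ooeooCC ⇒ ooeoooCC ⇒ ooeooooCC ⇒ ooeoooooCC ⇒ ooeooooooeC ⇒ ooeooooooeoC ⇒ ooeooooooeooe

S ⇒ CCC   [S -> C C C]
CCC ⇒ oCCC   [C -> o C]
oCCC ⇒ ooeCC   [C -> o e]
ooeCC ⇒ ooeoCC   [C -> o C]
ooeoCC ⇒ ooeooCC   [C -> o C]
ooeooCC ⇒ ooeoooCC   [C -> o C]
ooeoooCC ⇒ ooeooooCC   [C -> o C]
ooeooooCC ⇒ ooeoooooCC   [C -> o C]
ooeoooooCC ⇒ ooeooooooeC   [C -> o e]
ooeooooooeC ⇒ ooeooooooeoC   [C -> o C]
ooeooooooeoC ⇒ ooeooooooeooe   [C -> o e]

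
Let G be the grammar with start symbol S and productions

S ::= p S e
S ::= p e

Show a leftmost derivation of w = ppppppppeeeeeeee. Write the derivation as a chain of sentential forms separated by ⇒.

S⇒pSe⇒ppSee⇒pppSeee⇒ppppSeeee⇒pppppSeeeee⇒ppppppSeeeeee⇒pppppppSeeeeeee⇒ppppppppeeeeeeee

S ⇒ pSe   [S ::= p S e]
pSe ⇒ ppSee   [S ::= p S e]
ppSee ⇒ pppSeee   [S ::= p S e]
pppSeee ⇒ ppppSeeee   [S ::= p S e]
ppppSeeee ⇒ pppppSeeeee   [S ::= p S e]
pppppSeeeee ⇒ ppppppSeeeeee   [S ::= p S e]
ppppppSeeeeee ⇒ pppppppSeeeeeee   [S ::= p S e]
pppppppSeeeeeee ⇒ ppppppppeeeeeeee   [S ::= p e]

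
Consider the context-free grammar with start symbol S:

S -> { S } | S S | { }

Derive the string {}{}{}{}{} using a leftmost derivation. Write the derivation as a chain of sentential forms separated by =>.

S => SS => SSS => SSSS => SSSSS => {}SSSS => {}{}SSS => {}{}{}SS => {}{}{}{}S => {}{}{}{}{}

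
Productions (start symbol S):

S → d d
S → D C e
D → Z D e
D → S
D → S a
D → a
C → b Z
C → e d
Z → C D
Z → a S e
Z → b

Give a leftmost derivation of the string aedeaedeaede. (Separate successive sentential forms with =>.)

S => DCe   [S → D C e]
DCe => SaCe   [D → S a]
SaCe => DCeaCe   [S → D C e]
DCeaCe => SaCeaCe   [D → S a]
SaCeaCe => DCeaCeaCe   [S → D C e]
DCeaCeaCe => aCeaCeaCe   [D → a]
aCeaCeaCe => aedeaCeaCe   [C → e d]
aedeaCeaCe => aedeaedeaCe   [C → e d]
aedeaedeaCe => aedeaedeaede   [C → e d]

S => DCe => SaCe => DCeaCe => SaCeaCe => DCeaCeaCe => aCeaCeaCe => aedeaCeaCe => aedeaedeaCe => aedeaedeaede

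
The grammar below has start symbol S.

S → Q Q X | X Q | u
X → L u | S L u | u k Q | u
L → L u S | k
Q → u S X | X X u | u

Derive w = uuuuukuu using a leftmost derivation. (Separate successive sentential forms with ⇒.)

S ⇒ XQ ⇒ SLuQ ⇒ QQXLuQ ⇒ uSXQXLuQ ⇒ uuXQXLuQ ⇒ uuuQXLuQ ⇒ uuuuXLuQ ⇒ uuuuuLuQ ⇒ uuuuukuQ ⇒ uuuuukuu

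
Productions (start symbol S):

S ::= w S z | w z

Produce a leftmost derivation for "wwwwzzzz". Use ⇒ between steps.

S ⇒ wSz ⇒ wwSzz ⇒ wwwSzzz ⇒ wwwwzzzz

S ⇒ wSz   [S ::= w S z]
wSz ⇒ wwSzz   [S ::= w S z]
wwSzz ⇒ wwwSzzz   [S ::= w S z]
wwwSzzz ⇒ wwwwzzzz   [S ::= w z]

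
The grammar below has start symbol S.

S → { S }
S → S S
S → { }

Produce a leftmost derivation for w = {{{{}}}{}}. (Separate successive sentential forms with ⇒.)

S⇒{S}⇒{SS}⇒{{S}S}⇒{{{S}}S}⇒{{{{}}}S}⇒{{{{}}}{}}

S ⇒ {S}   [S → { S }]
{S} ⇒ {SS}   [S → S S]
{SS} ⇒ {{S}S}   [S → { S }]
{{S}S} ⇒ {{{S}}S}   [S → { S }]
{{{S}}S} ⇒ {{{{}}}S}   [S → { }]
{{{{}}}S} ⇒ {{{{}}}{}}   [S → { }]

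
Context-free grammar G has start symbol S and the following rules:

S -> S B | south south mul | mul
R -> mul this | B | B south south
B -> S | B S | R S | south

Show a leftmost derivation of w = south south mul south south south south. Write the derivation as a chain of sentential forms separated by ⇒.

S ⇒ S B   [S -> S B]
S B ⇒ S B B   [S -> S B]
S B B ⇒ S B B B   [S -> S B]
S B B B ⇒ S B B B B   [S -> S B]
S B B B B ⇒ south south mul B B B B   [S -> south south mul]
south south mul B B B B ⇒ south south mul south B B B   [B -> south]
south south mul south B B B ⇒ south south mul south south B B   [B -> south]
south south mul south south B B ⇒ south south mul south south south B   [B -> south]
south south mul south south south B ⇒ south south mul south south south south   [B -> south]

S ⇒ S B ⇒ S B B ⇒ S B B B ⇒ S B B B B ⇒ south south mul B B B B ⇒ south south mul south B B B ⇒ south south mul south south B B ⇒ south south mul south south south B ⇒ south south mul south south south south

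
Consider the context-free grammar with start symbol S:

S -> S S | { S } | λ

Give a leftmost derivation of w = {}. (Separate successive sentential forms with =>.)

S => SS => SSS => SSSS => SSSSS => {S}SSSS => {}SSSS => {}SSS => {}SS => {}S => {}

S => SS   [S -> S S]
SS => SSS   [S -> S S]
SSS => SSSS   [S -> S S]
SSSS => SSSSS   [S -> S S]
SSSSS => {S}SSSS   [S -> { S }]
{S}SSSS => {}SSSS   [S -> λ]
{}SSSS => {}SSS   [S -> λ]
{}SSS => {}SS   [S -> λ]
{}SS => {}S   [S -> λ]
{}S => {}   [S -> λ]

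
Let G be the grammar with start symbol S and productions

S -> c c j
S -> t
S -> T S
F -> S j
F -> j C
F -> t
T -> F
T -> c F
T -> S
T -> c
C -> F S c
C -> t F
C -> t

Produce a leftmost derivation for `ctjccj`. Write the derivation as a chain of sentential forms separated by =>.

S=>TS=>FS=>SjS=>TSjS=>cSjS=>ctjS=>ctjccj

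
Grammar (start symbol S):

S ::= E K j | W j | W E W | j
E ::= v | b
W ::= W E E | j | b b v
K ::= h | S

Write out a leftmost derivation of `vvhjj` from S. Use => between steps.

S => EKj   [S ::= E K j]
EKj => vKj   [E ::= v]
vKj => vSj   [K ::= S]
vSj => vEKjj   [S ::= E K j]
vEKjj => vvKjj   [E ::= v]
vvKjj => vvhjj   [K ::= h]

S=>EKj=>vKj=>vSj=>vEKjj=>vvKjj=>vvhjj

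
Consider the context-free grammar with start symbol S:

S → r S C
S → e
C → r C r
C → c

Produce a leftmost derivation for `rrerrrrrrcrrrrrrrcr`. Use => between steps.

S => rSC   [S → r S C]
rSC => rrSCC   [S → r S C]
rrSCC => rreCC   [S → e]
rreCC => rrerCrC   [C → r C r]
rrerCrC => rrerrCrrC   [C → r C r]
rrerrCrrC => rrerrrCrrrC   [C → r C r]
rrerrrCrrrC => rrerrrrCrrrrC   [C → r C r]
rrerrrrCrrrrC => rrerrrrrCrrrrrC   [C → r C r]
rrerrrrrCrrrrrC => rrerrrrrrCrrrrrrC   [C → r C r]
rrerrrrrrCrrrrrrC => rrerrrrrrcrrrrrrC   [C → c]
rrerrrrrrcrrrrrrC => rrerrrrrrcrrrrrrrCr   [C → r C r]
rrerrrrrrcrrrrrrrCr => rrerrrrrrcrrrrrrrcr   [C → c]

S => rSC => rrSCC => rreCC => rrerCrC => rrerrCrrC => rrerrrCrrrC => rrerrrrCrrrrC => rrerrrrrCrrrrrC => rrerrrrrrCrrrrrrC => rrerrrrrrcrrrrrrC => rrerrrrrrcrrrrrrrCr => rrerrrrrrcrrrrrrrcr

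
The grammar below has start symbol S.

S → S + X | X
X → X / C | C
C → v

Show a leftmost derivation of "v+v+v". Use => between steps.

S => S+X   [S → S + X]
S+X => S+X+X   [S → S + X]
S+X+X => X+X+X   [S → X]
X+X+X => C+X+X   [X → C]
C+X+X => v+X+X   [C → v]
v+X+X => v+C+X   [X → C]
v+C+X => v+v+X   [C → v]
v+v+X => v+v+C   [X → C]
v+v+C => v+v+v   [C → v]

S=>S+X=>S+X+X=>X+X+X=>C+X+X=>v+X+X=>v+C+X=>v+v+X=>v+v+C=>v+v+v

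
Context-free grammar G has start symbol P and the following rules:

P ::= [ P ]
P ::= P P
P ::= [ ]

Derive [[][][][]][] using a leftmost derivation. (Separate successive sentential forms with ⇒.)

P ⇒ PP   [P ::= P P]
PP ⇒ [P]P   [P ::= [ P ]]
[P]P ⇒ [PP]P   [P ::= P P]
[PP]P ⇒ [[]P]P   [P ::= [ ]]
[[]P]P ⇒ [[]PP]P   [P ::= P P]
[[]PP]P ⇒ [[]PPP]P   [P ::= P P]
[[]PPP]P ⇒ [[][]PP]P   [P ::= [ ]]
[[][]PP]P ⇒ [[][][]P]P   [P ::= [ ]]
[[][][]P]P ⇒ [[][][][]]P   [P ::= [ ]]
[[][][][]]P ⇒ [[][][][]][]   [P ::= [ ]]

P ⇒ PP ⇒ [P]P ⇒ [PP]P ⇒ [[]P]P ⇒ [[]PP]P ⇒ [[]PPP]P ⇒ [[][]PP]P ⇒ [[][][]P]P ⇒ [[][][][]]P ⇒ [[][][][]][]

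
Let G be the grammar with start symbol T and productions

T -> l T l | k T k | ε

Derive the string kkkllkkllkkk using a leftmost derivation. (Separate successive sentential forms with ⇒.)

T⇒kTk⇒kkTkk⇒kkkTkkk⇒kkklTlkkk⇒kkkllTllkkk⇒kkkllkTkllkkk⇒kkkllkkllkkk

T ⇒ kTk   [T -> k T k]
kTk ⇒ kkTkk   [T -> k T k]
kkTkk ⇒ kkkTkkk   [T -> k T k]
kkkTkkk ⇒ kkklTlkkk   [T -> l T l]
kkklTlkkk ⇒ kkkllTllkkk   [T -> l T l]
kkkllTllkkk ⇒ kkkllkTkllkkk   [T -> k T k]
kkkllkTkllkkk ⇒ kkkllkkllkkk   [T -> ε]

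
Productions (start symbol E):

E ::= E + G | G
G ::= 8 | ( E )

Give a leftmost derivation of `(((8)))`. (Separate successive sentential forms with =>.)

E => G => (E) => (G) => ((E)) => ((G)) => (((E))) => (((G))) => (((8)))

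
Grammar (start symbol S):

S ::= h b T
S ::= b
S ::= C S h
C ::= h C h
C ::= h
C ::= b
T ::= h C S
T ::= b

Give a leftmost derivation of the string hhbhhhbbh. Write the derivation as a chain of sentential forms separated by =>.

S => CSh   [S ::= C S h]
CSh => hChSh   [C ::= h C h]
hChSh => hhChhSh   [C ::= h C h]
hhChhSh => hhbhhSh   [C ::= b]
hhbhhSh => hhbhhhbTh   [S ::= h b T]
hhbhhhbTh => hhbhhhbbh   [T ::= b]

S => CSh => hChSh => hhChhSh => hhbhhSh => hhbhhhbTh => hhbhhhbbh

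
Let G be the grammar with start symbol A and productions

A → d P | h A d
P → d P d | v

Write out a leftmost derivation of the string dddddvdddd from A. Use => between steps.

A => dP => ddPd => dddPdd => ddddPddd => dddddPdddd => dddddvdddd

A => dP   [A → d P]
dP => ddPd   [P → d P d]
ddPd => dddPdd   [P → d P d]
dddPdd => ddddPddd   [P → d P d]
ddddPddd => dddddPdddd   [P → d P d]
dddddPdddd => dddddvdddd   [P → v]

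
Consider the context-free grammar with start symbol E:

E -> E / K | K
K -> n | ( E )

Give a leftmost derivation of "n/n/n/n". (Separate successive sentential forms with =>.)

E=>E/K=>E/K/K=>E/K/K/K=>K/K/K/K=>n/K/K/K=>n/n/K/K=>n/n/n/K=>n/n/n/n

E => E/K   [E -> E / K]
E/K => E/K/K   [E -> E / K]
E/K/K => E/K/K/K   [E -> E / K]
E/K/K/K => K/K/K/K   [E -> K]
K/K/K/K => n/K/K/K   [K -> n]
n/K/K/K => n/n/K/K   [K -> n]
n/n/K/K => n/n/n/K   [K -> n]
n/n/n/K => n/n/n/n   [K -> n]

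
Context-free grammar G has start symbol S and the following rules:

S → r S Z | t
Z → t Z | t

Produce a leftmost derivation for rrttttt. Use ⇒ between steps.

S ⇒ rSZ   [S → r S Z]
rSZ ⇒ rrSZZ   [S → r S Z]
rrSZZ ⇒ rrtZZ   [S → t]
rrtZZ ⇒ rrttZ   [Z → t]
rrttZ ⇒ rrtttZ   [Z → t Z]
rrtttZ ⇒ rrttttZ   [Z → t Z]
rrttttZ ⇒ rrttttt   [Z → t]

S ⇒ rSZ ⇒ rrSZZ ⇒ rrtZZ ⇒ rrttZ ⇒ rrtttZ ⇒ rrttttZ ⇒ rrttttt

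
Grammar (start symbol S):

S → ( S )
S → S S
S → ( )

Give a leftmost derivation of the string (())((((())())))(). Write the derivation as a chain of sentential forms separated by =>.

S => SS => SSS => (S)SS => (())SS => (())(S)S => (())((S))S => (())(((S)))S => (())(((SS)))S => (())((((S)S)))S => (())((((())S)))S => (())((((())())))S => (())((((())())))()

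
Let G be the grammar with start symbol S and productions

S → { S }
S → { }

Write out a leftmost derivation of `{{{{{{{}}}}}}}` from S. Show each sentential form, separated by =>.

S=>{S}=>{{S}}=>{{{S}}}=>{{{{S}}}}=>{{{{{S}}}}}=>{{{{{{S}}}}}}=>{{{{{{{}}}}}}}

S => {S}   [S → { S }]
{S} => {{S}}   [S → { S }]
{{S}} => {{{S}}}   [S → { S }]
{{{S}}} => {{{{S}}}}   [S → { S }]
{{{{S}}}} => {{{{{S}}}}}   [S → { S }]
{{{{{S}}}}} => {{{{{{S}}}}}}   [S → { S }]
{{{{{{S}}}}}} => {{{{{{{}}}}}}}   [S → { }]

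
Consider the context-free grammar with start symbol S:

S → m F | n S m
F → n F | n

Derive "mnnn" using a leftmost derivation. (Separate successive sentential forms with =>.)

S=>mF=>mnF=>mnnF=>mnnn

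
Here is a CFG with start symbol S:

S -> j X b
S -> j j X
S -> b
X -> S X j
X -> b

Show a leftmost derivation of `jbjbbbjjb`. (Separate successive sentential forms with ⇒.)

S ⇒ jXb ⇒ jSXjb ⇒ jbXjb ⇒ jbSXjjb ⇒ jbjXbXjjb ⇒ jbjbbXjjb ⇒ jbjbbbjjb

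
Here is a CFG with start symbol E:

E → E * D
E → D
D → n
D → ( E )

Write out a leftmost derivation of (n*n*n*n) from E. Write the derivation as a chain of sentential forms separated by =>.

E=>D=>(E)=>(E*D)=>(E*D*D)=>(E*D*D*D)=>(D*D*D*D)=>(n*D*D*D)=>(n*n*D*D)=>(n*n*n*D)=>(n*n*n*n)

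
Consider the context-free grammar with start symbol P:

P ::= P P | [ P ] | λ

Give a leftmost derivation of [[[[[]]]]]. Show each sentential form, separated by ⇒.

P ⇒ [P]   [P ::= [ P ]]
[P] ⇒ [[P]]   [P ::= [ P ]]
[[P]] ⇒ [[[P]]]   [P ::= [ P ]]
[[[P]]] ⇒ [[[PP]]]   [P ::= P P]
[[[PP]]] ⇒ [[[PPP]]]   [P ::= P P]
[[[PPP]]] ⇒ [[[PPPP]]]   [P ::= P P]
[[[PPPP]]] ⇒ [[[[P]PPP]]]   [P ::= [ P ]]
[[[[P]PPP]]] ⇒ [[[[[P]]PPP]]]   [P ::= [ P ]]
[[[[[P]]PPP]]] ⇒ [[[[[]]PPP]]]   [P ::= λ]
[[[[[]]PPP]]] ⇒ [[[[[]]PP]]]   [P ::= λ]
[[[[[]]PP]]] ⇒ [[[[[]]P]]]   [P ::= λ]
[[[[[]]P]]] ⇒ [[[[[]]]]]   [P ::= λ]

P ⇒ [P] ⇒ [[P]] ⇒ [[[P]]] ⇒ [[[PP]]] ⇒ [[[PPP]]] ⇒ [[[PPPP]]] ⇒ [[[[P]PPP]]] ⇒ [[[[[P]]PPP]]] ⇒ [[[[[]]PPP]]] ⇒ [[[[[]]PP]]] ⇒ [[[[[]]P]]] ⇒ [[[[[]]]]]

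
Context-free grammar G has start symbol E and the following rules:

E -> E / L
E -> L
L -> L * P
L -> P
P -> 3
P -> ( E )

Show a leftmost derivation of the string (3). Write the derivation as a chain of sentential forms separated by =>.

E => L => P => (E) => (L) => (P) => (3)

E => L   [E -> L]
L => P   [L -> P]
P => (E)   [P -> ( E )]
(E) => (L)   [E -> L]
(L) => (P)   [L -> P]
(P) => (3)   [P -> 3]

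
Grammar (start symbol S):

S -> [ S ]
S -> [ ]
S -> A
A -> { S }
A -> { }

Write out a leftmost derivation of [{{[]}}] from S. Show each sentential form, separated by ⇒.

S ⇒ [S]   [S -> [ S ]]
[S] ⇒ [A]   [S -> A]
[A] ⇒ [{S}]   [A -> { S }]
[{S}] ⇒ [{A}]   [S -> A]
[{A}] ⇒ [{{S}}]   [A -> { S }]
[{{S}}] ⇒ [{{[]}}]   [S -> [ ]]

S ⇒ [S] ⇒ [A] ⇒ [{S}] ⇒ [{A}] ⇒ [{{S}}] ⇒ [{{[]}}]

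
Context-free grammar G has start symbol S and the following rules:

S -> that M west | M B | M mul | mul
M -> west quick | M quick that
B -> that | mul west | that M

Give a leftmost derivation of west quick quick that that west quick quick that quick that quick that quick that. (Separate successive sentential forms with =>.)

S => M B => M quick that B => west quick quick that B => west quick quick that that M => west quick quick that that M quick that => west quick quick that that M quick that quick that => west quick quick that that M quick that quick that quick that => west quick quick that that M quick that quick that quick that quick that => west quick quick that that west quick quick that quick that quick that quick that

S => M B   [S -> M B]
M B => M quick that B   [M -> M quick that]
M quick that B => west quick quick that B   [M -> west quick]
west quick quick that B => west quick quick that that M   [B -> that M]
west quick quick that that M => west quick quick that that M quick that   [M -> M quick that]
west quick quick that that M quick that => west quick quick that that M quick that quick that   [M -> M quick that]
west quick quick that that M quick that quick that => west quick quick that that M quick that quick that quick that   [M -> M quick that]
west quick quick that that M quick that quick that quick that => west quick quick that that M quick that quick that quick that quick that   [M -> M quick that]
west quick quick that that M quick that quick that quick that quick that => west quick quick that that west quick quick that quick that quick that quick that   [M -> west quick]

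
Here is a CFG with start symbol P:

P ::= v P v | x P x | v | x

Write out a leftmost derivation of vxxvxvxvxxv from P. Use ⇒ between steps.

P ⇒ vPv ⇒ vxPxv ⇒ vxxPxxv ⇒ vxxvPvxxv ⇒ vxxvxPxvxxv ⇒ vxxvxvxvxxv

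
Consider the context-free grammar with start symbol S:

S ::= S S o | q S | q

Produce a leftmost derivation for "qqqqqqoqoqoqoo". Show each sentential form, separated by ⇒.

S⇒qS⇒qSSo⇒qqSo⇒qqqSo⇒qqqSSoo⇒qqqqSSoo⇒qqqqSSoSoo⇒qqqqSSoSoSoo⇒qqqqSSoSoSoSoo⇒qqqqqSoSoSoSoo⇒qqqqqqoSoSoSoo⇒qqqqqqoqoSoSoo⇒qqqqqqoqoqoSoo⇒qqqqqqoqoqoqoo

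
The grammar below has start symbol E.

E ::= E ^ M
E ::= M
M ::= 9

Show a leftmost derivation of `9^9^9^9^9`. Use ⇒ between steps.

E ⇒ E^M ⇒ E^M^M ⇒ E^M^M^M ⇒ E^M^M^M^M ⇒ M^M^M^M^M ⇒ 9^M^M^M^M ⇒ 9^9^M^M^M ⇒ 9^9^9^M^M ⇒ 9^9^9^9^M ⇒ 9^9^9^9^9

E ⇒ E^M   [E ::= E ^ M]
E^M ⇒ E^M^M   [E ::= E ^ M]
E^M^M ⇒ E^M^M^M   [E ::= E ^ M]
E^M^M^M ⇒ E^M^M^M^M   [E ::= E ^ M]
E^M^M^M^M ⇒ M^M^M^M^M   [E ::= M]
M^M^M^M^M ⇒ 9^M^M^M^M   [M ::= 9]
9^M^M^M^M ⇒ 9^9^M^M^M   [M ::= 9]
9^9^M^M^M ⇒ 9^9^9^M^M   [M ::= 9]
9^9^9^M^M ⇒ 9^9^9^9^M   [M ::= 9]
9^9^9^9^M ⇒ 9^9^9^9^9   [M ::= 9]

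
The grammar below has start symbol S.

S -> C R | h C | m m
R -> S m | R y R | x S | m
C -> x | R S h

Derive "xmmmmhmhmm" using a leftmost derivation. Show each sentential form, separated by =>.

S => CR => xR => xSm => xCRm => xRShRm => xmShRm => xmCRhRm => xmRShRhRm => xmmShRhRm => xmmmmhRhRm => xmmmmhmhRm => xmmmmhmhmm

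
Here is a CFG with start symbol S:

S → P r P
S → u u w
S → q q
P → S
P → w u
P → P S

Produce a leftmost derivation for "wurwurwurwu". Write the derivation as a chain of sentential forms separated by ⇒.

S ⇒ PrP ⇒ SrP ⇒ PrPrP ⇒ SrPrP ⇒ PrPrPrP ⇒ wurPrPrP ⇒ wurwurPrP ⇒ wurwurwurP ⇒ wurwurwurwu

S ⇒ PrP   [S → P r P]
PrP ⇒ SrP   [P → S]
SrP ⇒ PrPrP   [S → P r P]
PrPrP ⇒ SrPrP   [P → S]
SrPrP ⇒ PrPrPrP   [S → P r P]
PrPrPrP ⇒ wurPrPrP   [P → w u]
wurPrPrP ⇒ wurwurPrP   [P → w u]
wurwurPrP ⇒ wurwurwurP   [P → w u]
wurwurwurP ⇒ wurwurwurwu   [P → w u]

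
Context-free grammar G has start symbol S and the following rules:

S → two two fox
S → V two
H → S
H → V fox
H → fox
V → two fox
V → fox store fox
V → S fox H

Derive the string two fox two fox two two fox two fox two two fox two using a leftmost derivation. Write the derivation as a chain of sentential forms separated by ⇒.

S ⇒ V two   [S → V two]
V two ⇒ S fox H two   [V → S fox H]
S fox H two ⇒ V two fox H two   [S → V two]
V two fox H two ⇒ S fox H two fox H two   [V → S fox H]
S fox H two fox H two ⇒ V two fox H two fox H two   [S → V two]
V two fox H two fox H two ⇒ two fox two fox H two fox H two   [V → two fox]
two fox two fox H two fox H two ⇒ two fox two fox S two fox H two   [H → S]
two fox two fox S two fox H two ⇒ two fox two fox two two fox two fox H two   [S → two two fox]
two fox two fox two two fox two fox H two ⇒ two fox two fox two two fox two fox S two   [H → S]
two fox two fox two two fox two fox S two ⇒ two fox two fox two two fox two fox two two fox two   [S → two two fox]

S ⇒ V two ⇒ S fox H two ⇒ V two fox H two ⇒ S fox H two fox H two ⇒ V two fox H two fox H two ⇒ two fox two fox H two fox H two ⇒ two fox two fox S two fox H two ⇒ two fox two fox two two fox two fox H two ⇒ two fox two fox two two fox two fox S two ⇒ two fox two fox two two fox two fox two two fox two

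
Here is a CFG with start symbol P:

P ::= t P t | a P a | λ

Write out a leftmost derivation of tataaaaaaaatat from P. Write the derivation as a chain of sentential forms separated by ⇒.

P ⇒ tPt   [P ::= t P t]
tPt ⇒ taPat   [P ::= a P a]
taPat ⇒ tatPtat   [P ::= t P t]
tatPtat ⇒ tataPatat   [P ::= a P a]
tataPatat ⇒ tataaPaatat   [P ::= a P a]
tataaPaatat ⇒ tataaaPaaatat   [P ::= a P a]
tataaaPaaatat ⇒ tataaaaPaaaatat   [P ::= a P a]
tataaaaPaaaatat ⇒ tataaaaaaaatat   [P ::= λ]

P⇒tPt⇒taPat⇒tatPtat⇒tataPatat⇒tataaPaatat⇒tataaaPaaatat⇒tataaaaPaaaatat⇒tataaaaaaaatat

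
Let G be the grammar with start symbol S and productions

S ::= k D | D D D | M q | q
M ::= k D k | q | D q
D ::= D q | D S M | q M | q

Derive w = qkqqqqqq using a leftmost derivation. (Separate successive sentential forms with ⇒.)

S ⇒ DDD   [S ::= D D D]
DDD ⇒ DqDD   [D ::= D q]
DqDD ⇒ DSMqDD   [D ::= D S M]
DSMqDD ⇒ qSMqDD   [D ::= q]
qSMqDD ⇒ qkDMqDD   [S ::= k D]
qkDMqDD ⇒ qkDqMqDD   [D ::= D q]
qkDqMqDD ⇒ qkqqMqDD   [D ::= q]
qkqqMqDD ⇒ qkqqqqDD   [M ::= q]
qkqqqqDD ⇒ qkqqqqqD   [D ::= q]
qkqqqqqD ⇒ qkqqqqqq   [D ::= q]

S ⇒ DDD ⇒ DqDD ⇒ DSMqDD ⇒ qSMqDD ⇒ qkDMqDD ⇒ qkDqMqDD ⇒ qkqqMqDD ⇒ qkqqqqDD ⇒ qkqqqqqD ⇒ qkqqqqqq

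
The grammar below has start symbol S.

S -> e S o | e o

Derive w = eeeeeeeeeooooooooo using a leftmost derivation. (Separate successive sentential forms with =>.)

S => eSo => eeSoo => eeeSooo => eeeeSoooo => eeeeeSooooo => eeeeeeSoooooo => eeeeeeeSooooooo => eeeeeeeeSoooooooo => eeeeeeeeeooooooooo

S => eSo   [S -> e S o]
eSo => eeSoo   [S -> e S o]
eeSoo => eeeSooo   [S -> e S o]
eeeSooo => eeeeSoooo   [S -> e S o]
eeeeSoooo => eeeeeSooooo   [S -> e S o]
eeeeeSooooo => eeeeeeSoooooo   [S -> e S o]
eeeeeeSoooooo => eeeeeeeSooooooo   [S -> e S o]
eeeeeeeSooooooo => eeeeeeeeSoooooooo   [S -> e S o]
eeeeeeeeSoooooooo => eeeeeeeeeooooooooo   [S -> e o]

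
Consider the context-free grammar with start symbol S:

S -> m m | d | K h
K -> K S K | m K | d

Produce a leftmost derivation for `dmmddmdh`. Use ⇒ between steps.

S ⇒ Kh   [S -> K h]
Kh ⇒ KSKh   [K -> K S K]
KSKh ⇒ dSKh   [K -> d]
dSKh ⇒ dmmKh   [S -> m m]
dmmKh ⇒ dmmKSKh   [K -> K S K]
dmmKSKh ⇒ dmmdSKh   [K -> d]
dmmdSKh ⇒ dmmddKh   [S -> d]
dmmddKh ⇒ dmmddmKh   [K -> m K]
dmmddmKh ⇒ dmmddmdh   [K -> d]

S ⇒ Kh ⇒ KSKh ⇒ dSKh ⇒ dmmKh ⇒ dmmKSKh ⇒ dmmdSKh ⇒ dmmddKh ⇒ dmmddmKh ⇒ dmmddmdh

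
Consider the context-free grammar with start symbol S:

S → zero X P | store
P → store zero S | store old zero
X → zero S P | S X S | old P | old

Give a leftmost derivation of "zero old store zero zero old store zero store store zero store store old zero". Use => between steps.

S => zero X P => zero old P P => zero old store zero S P => zero old store zero zero X P P => zero old store zero zero old P P P => zero old store zero zero old store zero S P P => zero old store zero zero old store zero store P P => zero old store zero zero old store zero store store zero S P => zero old store zero zero old store zero store store zero store P => zero old store zero zero old store zero store store zero store store old zero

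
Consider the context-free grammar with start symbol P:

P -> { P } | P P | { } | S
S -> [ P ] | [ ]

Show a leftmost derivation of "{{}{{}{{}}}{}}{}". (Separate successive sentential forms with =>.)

P => PP => {P}P => {PP}P => {PPP}P => {{}PP}P => {{}{P}P}P => {{}{PP}P}P => {{}{{}P}P}P => {{}{{}{P}}P}P => {{}{{}{{}}}P}P => {{}{{}{{}}}{}}P => {{}{{}{{}}}{}}{}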